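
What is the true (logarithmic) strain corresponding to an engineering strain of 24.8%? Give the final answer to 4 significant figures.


epsilon_true = ln(1 + epsilon_eng)
epsilon_true = ln(1 + 0.248)
epsilon_true = 0.2215


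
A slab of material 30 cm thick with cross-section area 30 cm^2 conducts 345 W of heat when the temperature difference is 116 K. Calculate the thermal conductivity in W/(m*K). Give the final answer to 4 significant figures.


k = Q*L / (A*dT)
L = 0.3 m, A = 3e-03 m^2
k = 345 * 0.3 / (3e-03 * 116)
k = 297.4 W/(m*K)


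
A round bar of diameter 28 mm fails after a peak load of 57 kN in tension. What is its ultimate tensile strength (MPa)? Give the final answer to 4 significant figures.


A0 = pi*(d/2)^2 = pi*(28/2)^2 = 615.752 mm^2
UTS = F_max / A0 = 57*1000 / 615.752
UTS = 92.57 MPa


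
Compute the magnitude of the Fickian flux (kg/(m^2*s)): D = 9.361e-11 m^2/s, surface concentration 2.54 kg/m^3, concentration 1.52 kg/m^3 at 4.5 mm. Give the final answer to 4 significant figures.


J = -D * (dC/dx) = D * (C1 - C2) / dx
J = 9.361e-11 * (2.54 - 1.52) / 4.5e-03
J = 2.122e-08 kg/(m^2*s)


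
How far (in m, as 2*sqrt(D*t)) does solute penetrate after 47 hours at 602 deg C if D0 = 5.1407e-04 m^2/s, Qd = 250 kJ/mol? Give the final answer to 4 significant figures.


Step 1: D = D0 * exp(-Qd/(R*T))
T = 875.15 K
D = 5.1407e-04 * exp(-250e3 / (8.314 * 875.15)) = 6.14976e-19 m^2/s
Step 2: L = 2*sqrt(D*t)
t = 47 h = 169200 s
L = 2*sqrt(6.14976e-19 * 169200) = 6.451e-07 m


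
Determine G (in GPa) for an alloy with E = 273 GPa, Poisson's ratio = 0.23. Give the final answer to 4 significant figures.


G = E / (2*(1+nu))
G = 273 / (2*(1+0.23))
G = 111 GPa


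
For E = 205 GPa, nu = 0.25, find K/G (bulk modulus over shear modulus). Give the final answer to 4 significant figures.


G = E / (2*(1+nu))
G = 205 / (2*(1+0.25)) = 82 GPa
K = E / (3*(1-2*nu))
K = 205 / (3*(1-2*0.25)) = 136.667 GPa
K/G = 136.667 / 82 = 1.667


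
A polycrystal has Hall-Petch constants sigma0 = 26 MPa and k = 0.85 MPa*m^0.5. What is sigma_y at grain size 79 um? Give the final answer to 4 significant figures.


sigma_y = sigma0 + k / sqrt(d)
d = 79 um = 7.9e-05 m
sigma_y = 26 + 0.85 / sqrt(7.9e-05)
sigma_y = 121.6 MPa


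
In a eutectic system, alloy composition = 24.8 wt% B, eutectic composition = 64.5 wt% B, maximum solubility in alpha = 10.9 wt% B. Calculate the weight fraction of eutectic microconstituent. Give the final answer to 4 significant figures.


f_primary = (C_e - C0) / (C_e - C_alpha_max)
f_primary = (64.5 - 24.8) / (64.5 - 10.9)
f_primary = 0.740672
f_eutectic = 1 - 0.740672 = 0.2593


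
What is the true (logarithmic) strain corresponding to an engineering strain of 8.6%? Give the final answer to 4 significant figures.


epsilon_true = ln(1 + epsilon_eng)
epsilon_true = ln(1 + 0.086)
epsilon_true = 0.0825


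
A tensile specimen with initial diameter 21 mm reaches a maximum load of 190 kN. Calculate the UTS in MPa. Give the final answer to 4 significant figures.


A0 = pi*(d/2)^2 = pi*(21/2)^2 = 346.361 mm^2
UTS = F_max / A0 = 190*1000 / 346.361
UTS = 548.6 MPa


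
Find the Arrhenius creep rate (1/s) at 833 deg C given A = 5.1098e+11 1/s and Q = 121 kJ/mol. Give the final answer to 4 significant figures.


rate = A * exp(-Q / (R*T))
T = 833 + 273.15 = 1106.15 K
rate = 5.1098e+11 * exp(-121e3 / (8.314 * 1106.15))
rate = 987000 1/s


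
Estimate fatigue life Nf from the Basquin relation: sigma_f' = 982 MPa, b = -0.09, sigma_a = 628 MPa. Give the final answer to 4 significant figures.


sigma_a = sigma_f' * (2*Nf)^b
2*Nf = (sigma_a / sigma_f')^(1/b)
2*Nf = (628 / 982)^(1/-0.09)
2*Nf = 143.629
Nf = 71.81 cycles


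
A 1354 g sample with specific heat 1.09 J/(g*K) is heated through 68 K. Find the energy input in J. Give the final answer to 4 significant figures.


Q = m * cp * dT
Q = 1354 * 1.09 * 68
Q = 100400 J


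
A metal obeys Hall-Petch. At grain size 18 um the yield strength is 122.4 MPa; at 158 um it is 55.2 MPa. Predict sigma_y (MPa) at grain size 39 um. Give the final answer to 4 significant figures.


sigma_y = sigma0 + k / sqrt(d)
1/sqrt(d1) = 1/sqrt(1.8e-05) = 235.702;  1/sqrt(d2) = 79.5557
k = (sigma1 - sigma2) / (1/sqrt(d1) - 1/sqrt(d2)) = (122.4 - 55.2) / (235.702 - 79.5557) = 0.430365 MPa*m^0.5
sigma0 = sigma1 - k/sqrt(d1) = 122.4 - 0.430365*235.702 = 20.962 MPa
sigma_y(d3) = 20.962 + 0.430365 / sqrt(3.9e-05) = 89.88 MPa


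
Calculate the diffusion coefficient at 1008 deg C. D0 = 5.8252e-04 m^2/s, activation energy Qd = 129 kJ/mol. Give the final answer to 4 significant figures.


D = D0 * exp(-Qd / (R*T))
T = 1281.15 K
D = 5.8252e-04 * exp(-129e3 / (8.314 * 1281.15))
D = 3.203e-09 m^2/s


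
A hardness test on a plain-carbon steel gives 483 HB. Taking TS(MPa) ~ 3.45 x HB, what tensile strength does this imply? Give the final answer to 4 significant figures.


TS (MPa) = 3.45 * HB
TS = 3.45 * 483
TS = 1666 MPa


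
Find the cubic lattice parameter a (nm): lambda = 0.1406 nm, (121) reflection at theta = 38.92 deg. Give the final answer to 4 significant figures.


d = lambda / (2*sin(theta))
d = 0.1406 / (2*sin(38.92 deg))
d = 0.111901 nm
a = d * sqrt(h^2+k^2+l^2) = 0.111901 * sqrt(6)
a = 0.2741 nm


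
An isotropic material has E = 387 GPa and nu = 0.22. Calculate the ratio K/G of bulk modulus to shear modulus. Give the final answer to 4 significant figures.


G = E / (2*(1+nu))
G = 387 / (2*(1+0.22)) = 158.607 GPa
K = E / (3*(1-2*nu))
K = 387 / (3*(1-2*0.22)) = 230.357 GPa
K/G = 230.357 / 158.607 = 1.452


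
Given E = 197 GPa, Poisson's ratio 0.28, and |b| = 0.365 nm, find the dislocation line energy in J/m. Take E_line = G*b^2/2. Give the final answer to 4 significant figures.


Step 1: G = E / (2*(1+nu))
G = 197 / (2*(1+0.28)) = 76.9531 GPa = 7.69531e+10 Pa
Step 2: E_line = G*b^2/2
b = 0.365 nm = 3.65e-10 m
E_line = 0.5 * 7.69531e+10 * (3.65e-10)^2 = 5.126e-09 J/m


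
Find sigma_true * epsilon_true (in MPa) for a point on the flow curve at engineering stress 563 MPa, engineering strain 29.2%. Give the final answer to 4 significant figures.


sigma_true = sigma_eng * (1 + epsilon_eng)
sigma_true = 563 * (1 + 0.292) = 727.396 MPa
epsilon_true = ln(1 + epsilon_eng)
epsilon_true = ln(1 + 0.292) = 0.256191
sigma_true * epsilon_true = 727.396 * 0.256191 = 186.4 MPa


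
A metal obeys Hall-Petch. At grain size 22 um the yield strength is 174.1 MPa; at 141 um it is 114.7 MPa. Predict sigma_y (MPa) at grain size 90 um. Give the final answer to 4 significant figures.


sigma_y = sigma0 + k / sqrt(d)
1/sqrt(d1) = 1/sqrt(2.2e-05) = 213.201;  1/sqrt(d2) = 84.2152
k = (sigma1 - sigma2) / (1/sqrt(d1) - 1/sqrt(d2)) = (174.1 - 114.7) / (213.201 - 84.2152) = 0.460517 MPa*m^0.5
sigma0 = sigma1 - k/sqrt(d1) = 174.1 - 0.460517*213.201 = 75.9175 MPa
sigma_y(d3) = 75.9175 + 0.460517 / sqrt(9e-05) = 124.5 MPa


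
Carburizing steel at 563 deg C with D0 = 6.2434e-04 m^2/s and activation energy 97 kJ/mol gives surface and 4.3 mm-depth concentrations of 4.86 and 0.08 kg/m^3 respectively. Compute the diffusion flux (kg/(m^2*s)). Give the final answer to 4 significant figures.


Step 1: D = D0 * exp(-Qd/(R*T))
T = 563 + 273.15 = 836.15 K
D = 6.2434e-04 * exp(-97e3 / (8.314 * 836.15)) = 5.43966e-10 m^2/s
Step 2: J = D * (C1 - C2) / dx
J = 5.43966e-10 * (4.86 - 0.08) / 4.3e-03
J = 6.047e-07 kg/(m^2*s)


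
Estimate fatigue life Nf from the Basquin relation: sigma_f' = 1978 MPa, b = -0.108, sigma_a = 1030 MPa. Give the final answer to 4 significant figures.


sigma_a = sigma_f' * (2*Nf)^b
2*Nf = (sigma_a / sigma_f')^(1/b)
2*Nf = (1030 / 1978)^(1/-0.108)
2*Nf = 420.7
Nf = 210.4 cycles


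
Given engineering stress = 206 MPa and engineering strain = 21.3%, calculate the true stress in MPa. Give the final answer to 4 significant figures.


sigma_true = sigma_eng * (1 + epsilon_eng)
sigma_true = 206 * (1 + 0.213)
sigma_true = 249.9 MPa


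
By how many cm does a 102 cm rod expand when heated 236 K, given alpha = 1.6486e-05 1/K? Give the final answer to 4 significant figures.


dL = L0 * alpha * dT
dL = 102 * 1.6486e-05 * 236
dL = 0.3969 cm


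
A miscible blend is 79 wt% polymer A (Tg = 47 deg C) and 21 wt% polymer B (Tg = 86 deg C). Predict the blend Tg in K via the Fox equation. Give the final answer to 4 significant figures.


1/Tg = w1/Tg1 + w2/Tg2 (in Kelvin)
Tg1 = 320.15 K, Tg2 = 359.15 K
1/Tg = 0.79/320.15 + 0.21/359.15
Tg = 327.6 K


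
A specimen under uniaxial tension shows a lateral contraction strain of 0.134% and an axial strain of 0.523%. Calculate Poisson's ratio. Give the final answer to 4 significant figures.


nu = -epsilon_lat / epsilon_axial
Lateral strain is contraction (negative), so using magnitudes:
nu = 0.134 / 0.523
nu = 0.2562


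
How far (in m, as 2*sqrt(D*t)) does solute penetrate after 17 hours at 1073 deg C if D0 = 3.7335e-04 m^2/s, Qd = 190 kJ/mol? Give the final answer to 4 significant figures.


Step 1: D = D0 * exp(-Qd/(R*T))
T = 1346.15 K
D = 3.7335e-04 * exp(-190e3 / (8.314 * 1346.15)) = 1.58228e-11 m^2/s
Step 2: L = 2*sqrt(D*t)
t = 17 h = 61200 s
L = 2*sqrt(1.58228e-11 * 61200) = 1.968e-03 m


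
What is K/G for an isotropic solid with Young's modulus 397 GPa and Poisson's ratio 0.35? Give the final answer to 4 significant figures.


G = E / (2*(1+nu))
G = 397 / (2*(1+0.35)) = 147.037 GPa
K = E / (3*(1-2*nu))
K = 397 / (3*(1-2*0.35)) = 441.111 GPa
K/G = 441.111 / 147.037 = 3


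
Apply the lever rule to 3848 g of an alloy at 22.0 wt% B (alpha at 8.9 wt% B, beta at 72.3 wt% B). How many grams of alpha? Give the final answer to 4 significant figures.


f_alpha = (C_beta - C0) / (C_beta - C_alpha)
f_alpha = (72.3 - 22.0) / (72.3 - 8.9) = 0.793375
m_alpha = f_alpha * m_total = 0.793375 * 3848 = 3053 g


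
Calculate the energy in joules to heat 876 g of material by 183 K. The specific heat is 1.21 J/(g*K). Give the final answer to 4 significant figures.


Q = m * cp * dT
Q = 876 * 1.21 * 183
Q = 194000 J


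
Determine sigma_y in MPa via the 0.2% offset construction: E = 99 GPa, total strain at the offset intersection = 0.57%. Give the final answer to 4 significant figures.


Offset strain = 0.002
Elastic strain at yield = total_strain - offset = 5.7e-03 - 0.002 = 3.7e-03
sigma_y = E * elastic_strain = 99000 * 3.7e-03
sigma_y = 366.3 MPa


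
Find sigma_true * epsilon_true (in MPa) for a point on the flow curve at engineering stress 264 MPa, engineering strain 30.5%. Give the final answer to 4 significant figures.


sigma_true = sigma_eng * (1 + epsilon_eng)
sigma_true = 264 * (1 + 0.305) = 344.52 MPa
epsilon_true = ln(1 + epsilon_eng)
epsilon_true = ln(1 + 0.305) = 0.266203
sigma_true * epsilon_true = 344.52 * 0.266203 = 91.71 MPa


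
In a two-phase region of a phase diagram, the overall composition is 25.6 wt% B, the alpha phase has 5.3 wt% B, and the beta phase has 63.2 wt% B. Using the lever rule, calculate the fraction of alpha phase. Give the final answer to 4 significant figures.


f_alpha = (C_beta - C0) / (C_beta - C_alpha)
f_alpha = (63.2 - 25.6) / (63.2 - 5.3)
f_alpha = 0.6494


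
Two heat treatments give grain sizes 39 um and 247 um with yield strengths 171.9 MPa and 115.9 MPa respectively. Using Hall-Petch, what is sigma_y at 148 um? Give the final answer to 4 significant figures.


sigma_y = sigma0 + k / sqrt(d)
1/sqrt(d1) = 1/sqrt(3.9e-05) = 160.128;  1/sqrt(d2) = 63.6285
k = (sigma1 - sigma2) / (1/sqrt(d1) - 1/sqrt(d2)) = (171.9 - 115.9) / (160.128 - 63.6285) = 0.580313 MPa*m^0.5
sigma0 = sigma1 - k/sqrt(d1) = 171.9 - 0.580313*160.128 = 78.9756 MPa
sigma_y(d3) = 78.9756 + 0.580313 / sqrt(1.48e-04) = 126.7 MPa


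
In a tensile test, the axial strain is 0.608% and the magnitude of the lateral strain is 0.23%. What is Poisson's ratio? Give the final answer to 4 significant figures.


nu = -epsilon_lat / epsilon_axial
Lateral strain is contraction (negative), so using magnitudes:
nu = 0.23 / 0.608
nu = 0.3783


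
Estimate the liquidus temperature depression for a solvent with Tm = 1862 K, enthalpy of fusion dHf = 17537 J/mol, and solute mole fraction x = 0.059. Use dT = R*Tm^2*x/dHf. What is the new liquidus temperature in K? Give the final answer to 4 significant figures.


dT = R*Tm^2*x / dHf
dT = 8.314 * 1862^2 * 0.059 / 17537
dT = 96.9764 K
T_new = 1862 - 96.9764 = 1765 K


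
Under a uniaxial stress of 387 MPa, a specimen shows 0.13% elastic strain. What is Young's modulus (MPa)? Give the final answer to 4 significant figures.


E = sigma / epsilon
epsilon = 0.13% = 1.3e-03
E = 387 / 1.3e-03
E = 297700 MPa


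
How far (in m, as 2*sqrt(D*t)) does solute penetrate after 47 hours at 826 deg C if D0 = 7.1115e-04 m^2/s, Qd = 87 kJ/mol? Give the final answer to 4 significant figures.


Step 1: D = D0 * exp(-Qd/(R*T))
T = 1099.15 K
D = 7.1115e-04 * exp(-87e3 / (8.314 * 1099.15)) = 5.21593e-08 m^2/s
Step 2: L = 2*sqrt(D*t)
t = 47 h = 169200 s
L = 2*sqrt(5.21593e-08 * 169200) = 0.1879 m


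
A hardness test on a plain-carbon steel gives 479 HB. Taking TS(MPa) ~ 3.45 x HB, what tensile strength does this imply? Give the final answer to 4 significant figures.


TS (MPa) = 3.45 * HB
TS = 3.45 * 479
TS = 1653 MPa


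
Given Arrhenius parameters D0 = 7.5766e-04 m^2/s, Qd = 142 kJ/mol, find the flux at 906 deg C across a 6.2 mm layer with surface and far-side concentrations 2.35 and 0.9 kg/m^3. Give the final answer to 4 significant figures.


Step 1: D = D0 * exp(-Qd/(R*T))
T = 906 + 273.15 = 1179.15 K
D = 7.5766e-04 * exp(-142e3 / (8.314 * 1179.15)) = 3.88019e-10 m^2/s
Step 2: J = D * (C1 - C2) / dx
J = 3.88019e-10 * (2.35 - 0.9) / 6.2e-03
J = 9.075e-08 kg/(m^2*s)


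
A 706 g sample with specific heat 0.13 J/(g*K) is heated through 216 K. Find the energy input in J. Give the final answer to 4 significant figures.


Q = m * cp * dT
Q = 706 * 0.13 * 216
Q = 19820 J


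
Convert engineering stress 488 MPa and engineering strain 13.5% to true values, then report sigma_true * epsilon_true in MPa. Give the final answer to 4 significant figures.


sigma_true = sigma_eng * (1 + epsilon_eng)
sigma_true = 488 * (1 + 0.135) = 553.88 MPa
epsilon_true = ln(1 + epsilon_eng)
epsilon_true = ln(1 + 0.135) = 0.126633
sigma_true * epsilon_true = 553.88 * 0.126633 = 70.14 MPa


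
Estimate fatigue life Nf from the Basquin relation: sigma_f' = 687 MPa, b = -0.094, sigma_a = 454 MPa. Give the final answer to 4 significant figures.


sigma_a = sigma_f' * (2*Nf)^b
2*Nf = (sigma_a / sigma_f')^(1/b)
2*Nf = (454 / 687)^(1/-0.094)
2*Nf = 82.0048
Nf = 41 cycles


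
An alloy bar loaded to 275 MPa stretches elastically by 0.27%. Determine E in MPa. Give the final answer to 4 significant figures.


E = sigma / epsilon
epsilon = 0.27% = 2.7e-03
E = 275 / 2.7e-03
E = 101900 MPa


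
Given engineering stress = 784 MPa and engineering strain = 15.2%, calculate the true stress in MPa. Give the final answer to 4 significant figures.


sigma_true = sigma_eng * (1 + epsilon_eng)
sigma_true = 784 * (1 + 0.152)
sigma_true = 903.2 MPa


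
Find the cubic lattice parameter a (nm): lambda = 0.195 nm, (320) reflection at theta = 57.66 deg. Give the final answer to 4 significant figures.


d = lambda / (2*sin(theta))
d = 0.195 / (2*sin(57.66 deg))
d = 0.1154 nm
a = d * sqrt(h^2+k^2+l^2) = 0.1154 * sqrt(13)
a = 0.4161 nm


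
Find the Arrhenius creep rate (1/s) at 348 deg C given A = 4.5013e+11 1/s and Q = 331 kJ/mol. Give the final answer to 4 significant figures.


rate = A * exp(-Q / (R*T))
T = 348 + 273.15 = 621.15 K
rate = 4.5013e+11 * exp(-331e3 / (8.314 * 621.15))
rate = 6.568e-17 1/s


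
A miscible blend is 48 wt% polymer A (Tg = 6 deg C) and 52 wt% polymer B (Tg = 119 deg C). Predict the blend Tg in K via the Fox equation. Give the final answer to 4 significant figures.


1/Tg = w1/Tg1 + w2/Tg2 (in Kelvin)
Tg1 = 279.15 K, Tg2 = 392.15 K
1/Tg = 0.48/279.15 + 0.52/392.15
Tg = 328.4 K


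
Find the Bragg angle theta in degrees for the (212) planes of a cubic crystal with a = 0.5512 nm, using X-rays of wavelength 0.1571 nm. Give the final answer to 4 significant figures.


d = a / sqrt(h^2+k^2+l^2)
d = 0.5512 / sqrt(9) = 0.183733 nm
lambda = 2*d*sin(theta)  =>  sin(theta) = lambda / (2*d)
sin(theta) = 0.1571 / (2 * 0.183733) = 0.427522
theta = 25.31 deg


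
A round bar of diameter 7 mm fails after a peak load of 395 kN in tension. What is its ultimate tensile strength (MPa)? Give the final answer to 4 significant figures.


A0 = pi*(d/2)^2 = pi*(7/2)^2 = 38.4845 mm^2
UTS = F_max / A0 = 395*1000 / 38.4845
UTS = 10260 MPa


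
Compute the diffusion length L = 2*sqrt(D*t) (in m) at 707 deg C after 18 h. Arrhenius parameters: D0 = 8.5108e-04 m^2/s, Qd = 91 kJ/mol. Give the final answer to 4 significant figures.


Step 1: D = D0 * exp(-Qd/(R*T))
T = 980.15 K
D = 8.5108e-04 * exp(-91e3 / (8.314 * 980.15)) = 1.20276e-08 m^2/s
Step 2: L = 2*sqrt(D*t)
t = 18 h = 64800 s
L = 2*sqrt(1.20276e-08 * 64800) = 0.05584 m


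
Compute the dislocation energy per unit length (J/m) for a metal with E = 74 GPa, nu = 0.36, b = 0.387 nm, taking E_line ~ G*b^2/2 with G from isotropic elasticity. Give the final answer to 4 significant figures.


Step 1: G = E / (2*(1+nu))
G = 74 / (2*(1+0.36)) = 27.2059 GPa = 2.72059e+10 Pa
Step 2: E_line = G*b^2/2
b = 0.387 nm = 3.87e-10 m
E_line = 0.5 * 2.72059e+10 * (3.87e-10)^2 = 2.037e-09 J/m


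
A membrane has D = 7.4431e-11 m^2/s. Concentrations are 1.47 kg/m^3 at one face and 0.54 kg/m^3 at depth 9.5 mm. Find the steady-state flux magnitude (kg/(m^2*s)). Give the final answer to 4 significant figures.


J = -D * (dC/dx) = D * (C1 - C2) / dx
J = 7.4431e-11 * (1.47 - 0.54) / 9.5e-03
J = 7.286e-09 kg/(m^2*s)


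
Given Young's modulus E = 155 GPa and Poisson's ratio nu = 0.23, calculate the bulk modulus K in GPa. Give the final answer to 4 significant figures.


K = E / (3*(1-2*nu))
K = 155 / (3*(1-2*0.23))
K = 95.68 GPa


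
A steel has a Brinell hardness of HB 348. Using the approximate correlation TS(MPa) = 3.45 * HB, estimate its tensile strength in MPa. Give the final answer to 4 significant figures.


TS (MPa) = 3.45 * HB
TS = 3.45 * 348
TS = 1201 MPa


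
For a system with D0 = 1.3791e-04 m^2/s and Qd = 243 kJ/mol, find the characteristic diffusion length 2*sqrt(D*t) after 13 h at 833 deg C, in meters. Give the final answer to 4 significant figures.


Step 1: D = D0 * exp(-Qd/(R*T))
T = 1106.15 K
D = 1.3791e-04 * exp(-243e3 / (8.314 * 1106.15)) = 4.61562e-16 m^2/s
Step 2: L = 2*sqrt(D*t)
t = 13 h = 46800 s
L = 2*sqrt(4.61562e-16 * 46800) = 9.295e-06 m


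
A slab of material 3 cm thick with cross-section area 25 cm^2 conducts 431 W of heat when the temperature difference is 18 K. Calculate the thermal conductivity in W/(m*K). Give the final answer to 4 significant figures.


k = Q*L / (A*dT)
L = 0.03 m, A = 2.5e-03 m^2
k = 431 * 0.03 / (2.5e-03 * 18)
k = 287.3 W/(m*K)


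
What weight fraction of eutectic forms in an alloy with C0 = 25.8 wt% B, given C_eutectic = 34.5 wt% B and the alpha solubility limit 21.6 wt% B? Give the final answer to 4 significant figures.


f_primary = (C_e - C0) / (C_e - C_alpha_max)
f_primary = (34.5 - 25.8) / (34.5 - 21.6)
f_primary = 0.674419
f_eutectic = 1 - 0.674419 = 0.3256


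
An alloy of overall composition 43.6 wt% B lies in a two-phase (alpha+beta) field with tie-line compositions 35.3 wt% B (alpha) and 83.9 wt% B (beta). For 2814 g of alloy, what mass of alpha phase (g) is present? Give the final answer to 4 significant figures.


f_alpha = (C_beta - C0) / (C_beta - C_alpha)
f_alpha = (83.9 - 43.6) / (83.9 - 35.3) = 0.829218
m_alpha = f_alpha * m_total = 0.829218 * 2814 = 2333 g


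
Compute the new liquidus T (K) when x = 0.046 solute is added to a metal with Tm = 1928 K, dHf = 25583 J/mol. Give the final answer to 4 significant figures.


dT = R*Tm^2*x / dHf
dT = 8.314 * 1928^2 * 0.046 / 25583
dT = 55.5687 K
T_new = 1928 - 55.5687 = 1872 K


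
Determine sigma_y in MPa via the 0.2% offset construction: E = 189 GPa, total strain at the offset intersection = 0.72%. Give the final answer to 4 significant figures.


Offset strain = 0.002
Elastic strain at yield = total_strain - offset = 7.2e-03 - 0.002 = 5.2e-03
sigma_y = E * elastic_strain = 189000 * 5.2e-03
sigma_y = 982.8 MPa


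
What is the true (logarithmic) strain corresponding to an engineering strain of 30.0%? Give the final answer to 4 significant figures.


epsilon_true = ln(1 + epsilon_eng)
epsilon_true = ln(1 + 0.3)
epsilon_true = 0.2624


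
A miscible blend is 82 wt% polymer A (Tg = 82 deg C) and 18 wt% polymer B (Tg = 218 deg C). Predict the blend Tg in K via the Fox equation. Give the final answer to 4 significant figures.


1/Tg = w1/Tg1 + w2/Tg2 (in Kelvin)
Tg1 = 355.15 K, Tg2 = 491.15 K
1/Tg = 0.82/355.15 + 0.18/491.15
Tg = 373.8 K


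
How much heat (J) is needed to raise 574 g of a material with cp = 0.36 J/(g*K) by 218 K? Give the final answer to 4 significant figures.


Q = m * cp * dT
Q = 574 * 0.36 * 218
Q = 45050 J


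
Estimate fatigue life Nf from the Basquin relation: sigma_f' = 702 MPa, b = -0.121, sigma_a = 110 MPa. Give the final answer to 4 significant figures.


sigma_a = sigma_f' * (2*Nf)^b
2*Nf = (sigma_a / sigma_f')^(1/b)
2*Nf = (110 / 702)^(1/-0.121)
2*Nf = 4.49193e+06
Nf = 2.246e+06 cycles


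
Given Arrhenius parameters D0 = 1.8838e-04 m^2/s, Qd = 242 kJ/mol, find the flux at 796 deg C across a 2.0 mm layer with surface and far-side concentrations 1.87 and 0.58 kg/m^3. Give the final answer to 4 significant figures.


Step 1: D = D0 * exp(-Qd/(R*T))
T = 796 + 273.15 = 1069.15 K
D = 1.8838e-04 * exp(-242e3 / (8.314 * 1069.15)) = 2.82748e-16 m^2/s
Step 2: J = D * (C1 - C2) / dx
J = 2.82748e-16 * (1.87 - 0.58) / 2e-03
J = 1.824e-13 kg/(m^2*s)


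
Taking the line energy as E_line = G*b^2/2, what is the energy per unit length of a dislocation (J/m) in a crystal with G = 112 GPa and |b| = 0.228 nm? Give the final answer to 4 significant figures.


E = G*b^2/2
b = 0.228 nm = 2.28e-10 m
G = 112 GPa = 1.12e+11 Pa
E = 0.5 * 1.12e+11 * (2.28e-10)^2
E = 2.911e-09 J/m


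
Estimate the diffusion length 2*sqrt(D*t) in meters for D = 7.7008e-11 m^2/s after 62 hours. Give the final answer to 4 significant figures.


t = 62 hr = 223200 s
Diffusion length = 2*sqrt(D*t)
= 2*sqrt(7.7008e-11 * 223200)
= 8.292e-03 m


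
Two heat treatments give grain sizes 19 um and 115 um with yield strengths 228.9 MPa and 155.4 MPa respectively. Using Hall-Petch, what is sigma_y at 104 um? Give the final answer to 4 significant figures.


sigma_y = sigma0 + k / sqrt(d)
1/sqrt(d1) = 1/sqrt(1.9e-05) = 229.416;  1/sqrt(d2) = 93.2505
k = (sigma1 - sigma2) / (1/sqrt(d1) - 1/sqrt(d2)) = (228.9 - 155.4) / (229.416 - 93.2505) = 0.539785 MPa*m^0.5
sigma0 = sigma1 - k/sqrt(d1) = 228.9 - 0.539785*229.416 = 105.065 MPa
sigma_y(d3) = 105.065 + 0.539785 / sqrt(1.04e-04) = 158 MPa


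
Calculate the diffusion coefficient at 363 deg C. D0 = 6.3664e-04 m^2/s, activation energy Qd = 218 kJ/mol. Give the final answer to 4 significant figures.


D = D0 * exp(-Qd / (R*T))
T = 636.15 K
D = 6.3664e-04 * exp(-218e3 / (8.314 * 636.15))
D = 8.001e-22 m^2/s


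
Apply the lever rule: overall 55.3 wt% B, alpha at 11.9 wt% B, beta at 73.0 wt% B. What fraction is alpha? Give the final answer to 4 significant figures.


f_alpha = (C_beta - C0) / (C_beta - C_alpha)
f_alpha = (73.0 - 55.3) / (73.0 - 11.9)
f_alpha = 0.2897


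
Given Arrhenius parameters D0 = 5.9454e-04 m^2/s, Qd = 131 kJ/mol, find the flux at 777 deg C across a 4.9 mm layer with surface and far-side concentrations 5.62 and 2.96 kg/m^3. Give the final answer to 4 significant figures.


Step 1: D = D0 * exp(-Qd/(R*T))
T = 777 + 273.15 = 1050.15 K
D = 5.9454e-04 * exp(-131e3 / (8.314 * 1050.15)) = 1.81127e-10 m^2/s
Step 2: J = D * (C1 - C2) / dx
J = 1.81127e-10 * (5.62 - 2.96) / 4.9e-03
J = 9.833e-08 kg/(m^2*s)


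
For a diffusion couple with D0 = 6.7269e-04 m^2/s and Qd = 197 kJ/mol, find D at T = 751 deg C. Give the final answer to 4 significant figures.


D = D0 * exp(-Qd / (R*T))
T = 1024.15 K
D = 6.7269e-04 * exp(-197e3 / (8.314 * 1024.15))
D = 6.024e-14 m^2/s


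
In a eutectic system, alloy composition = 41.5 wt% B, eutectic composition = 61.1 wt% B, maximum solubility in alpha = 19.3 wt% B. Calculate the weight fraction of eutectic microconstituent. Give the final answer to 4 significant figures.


f_primary = (C_e - C0) / (C_e - C_alpha_max)
f_primary = (61.1 - 41.5) / (61.1 - 19.3)
f_primary = 0.4689
f_eutectic = 1 - 0.4689 = 0.5311


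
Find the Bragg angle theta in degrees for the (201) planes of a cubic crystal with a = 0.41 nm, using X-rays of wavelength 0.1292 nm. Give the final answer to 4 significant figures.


d = a / sqrt(h^2+k^2+l^2)
d = 0.41 / sqrt(5) = 0.183358 nm
lambda = 2*d*sin(theta)  =>  sin(theta) = lambda / (2*d)
sin(theta) = 0.1292 / (2 * 0.183358) = 0.352317
theta = 20.63 deg


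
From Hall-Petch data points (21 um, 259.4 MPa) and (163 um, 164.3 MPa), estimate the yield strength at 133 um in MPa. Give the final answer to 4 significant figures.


sigma_y = sigma0 + k / sqrt(d)
1/sqrt(d1) = 1/sqrt(2.1e-05) = 218.218;  1/sqrt(d2) = 78.326
k = (sigma1 - sigma2) / (1/sqrt(d1) - 1/sqrt(d2)) = (259.4 - 164.3) / (218.218 - 78.326) = 0.679811 MPa*m^0.5
sigma0 = sigma1 - k/sqrt(d1) = 259.4 - 0.679811*218.218 = 111.053 MPa
sigma_y(d3) = 111.053 + 0.679811 / sqrt(1.33e-04) = 170 MPa


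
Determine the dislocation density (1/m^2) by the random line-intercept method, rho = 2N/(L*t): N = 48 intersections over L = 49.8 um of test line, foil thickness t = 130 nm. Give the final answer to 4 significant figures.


rho = 2N / (L * t)
L = 49.8 um = 4.98e-05 m, t = 130 nm = 1.3e-07 m
rho = 2 * 48 / (4.98e-05 * 1.3e-07)
rho = 1.483e+13 1/m^2


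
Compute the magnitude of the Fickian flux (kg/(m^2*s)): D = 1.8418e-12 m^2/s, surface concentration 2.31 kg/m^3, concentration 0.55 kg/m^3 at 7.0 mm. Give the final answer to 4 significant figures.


J = -D * (dC/dx) = D * (C1 - C2) / dx
J = 1.8418e-12 * (2.31 - 0.55) / 7e-03
J = 4.631e-10 kg/(m^2*s)


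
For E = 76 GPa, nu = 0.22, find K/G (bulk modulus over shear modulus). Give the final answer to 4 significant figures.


G = E / (2*(1+nu))
G = 76 / (2*(1+0.22)) = 31.1475 GPa
K = E / (3*(1-2*nu))
K = 76 / (3*(1-2*0.22)) = 45.2381 GPa
K/G = 45.2381 / 31.1475 = 1.452


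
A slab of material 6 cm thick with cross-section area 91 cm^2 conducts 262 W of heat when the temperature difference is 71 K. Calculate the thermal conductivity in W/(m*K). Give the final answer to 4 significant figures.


k = Q*L / (A*dT)
L = 0.06 m, A = 9.1e-03 m^2
k = 262 * 0.06 / (9.1e-03 * 71)
k = 24.33 W/(m*K)


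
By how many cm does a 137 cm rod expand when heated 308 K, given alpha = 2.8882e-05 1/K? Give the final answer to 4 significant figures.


dL = L0 * alpha * dT
dL = 137 * 2.8882e-05 * 308
dL = 1.219 cm


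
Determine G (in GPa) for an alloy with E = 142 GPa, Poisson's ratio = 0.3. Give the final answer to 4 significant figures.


G = E / (2*(1+nu))
G = 142 / (2*(1+0.3))
G = 54.62 GPa


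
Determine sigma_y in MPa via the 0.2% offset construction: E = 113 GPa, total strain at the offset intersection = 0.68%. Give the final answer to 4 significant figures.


Offset strain = 0.002
Elastic strain at yield = total_strain - offset = 6.8e-03 - 0.002 = 4.8e-03
sigma_y = E * elastic_strain = 113000 * 4.8e-03
sigma_y = 542.4 MPa


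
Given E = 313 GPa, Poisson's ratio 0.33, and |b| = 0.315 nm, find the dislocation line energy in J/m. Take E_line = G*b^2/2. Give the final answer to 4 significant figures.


Step 1: G = E / (2*(1+nu))
G = 313 / (2*(1+0.33)) = 117.669 GPa = 1.17669e+11 Pa
Step 2: E_line = G*b^2/2
b = 0.315 nm = 3.15e-10 m
E_line = 0.5 * 1.17669e+11 * (3.15e-10)^2 = 5.838e-09 J/m


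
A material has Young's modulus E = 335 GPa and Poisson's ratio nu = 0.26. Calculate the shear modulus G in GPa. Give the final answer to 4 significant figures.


G = E / (2*(1+nu))
G = 335 / (2*(1+0.26))
G = 132.9 GPa


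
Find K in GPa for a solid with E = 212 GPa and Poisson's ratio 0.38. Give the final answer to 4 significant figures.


K = E / (3*(1-2*nu))
K = 212 / (3*(1-2*0.38))
K = 294.4 GPa


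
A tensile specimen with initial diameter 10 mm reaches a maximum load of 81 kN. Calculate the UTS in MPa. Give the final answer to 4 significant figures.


A0 = pi*(d/2)^2 = pi*(10/2)^2 = 78.5398 mm^2
UTS = F_max / A0 = 81*1000 / 78.5398
UTS = 1031 MPa


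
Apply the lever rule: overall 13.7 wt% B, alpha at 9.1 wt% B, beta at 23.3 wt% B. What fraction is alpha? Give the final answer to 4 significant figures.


f_alpha = (C_beta - C0) / (C_beta - C_alpha)
f_alpha = (23.3 - 13.7) / (23.3 - 9.1)
f_alpha = 0.6761


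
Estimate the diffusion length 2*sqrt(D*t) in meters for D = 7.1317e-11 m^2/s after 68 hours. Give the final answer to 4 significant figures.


t = 68 hr = 244800 s
Diffusion length = 2*sqrt(D*t)
= 2*sqrt(7.1317e-11 * 244800)
= 8.357e-03 m


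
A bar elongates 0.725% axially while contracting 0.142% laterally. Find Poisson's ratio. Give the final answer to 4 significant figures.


nu = -epsilon_lat / epsilon_axial
Lateral strain is contraction (negative), so using magnitudes:
nu = 0.142 / 0.725
nu = 0.1959


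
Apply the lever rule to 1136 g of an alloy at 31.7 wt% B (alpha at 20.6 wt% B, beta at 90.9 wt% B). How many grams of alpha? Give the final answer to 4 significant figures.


f_alpha = (C_beta - C0) / (C_beta - C_alpha)
f_alpha = (90.9 - 31.7) / (90.9 - 20.6) = 0.842105
m_alpha = f_alpha * m_total = 0.842105 * 1136 = 956.6 g


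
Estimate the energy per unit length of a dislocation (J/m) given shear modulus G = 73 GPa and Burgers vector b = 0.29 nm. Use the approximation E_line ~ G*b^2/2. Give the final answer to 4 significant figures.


E = G*b^2/2
b = 0.29 nm = 2.9e-10 m
G = 73 GPa = 7.3e+10 Pa
E = 0.5 * 7.3e+10 * (2.9e-10)^2
E = 3.07e-09 J/m


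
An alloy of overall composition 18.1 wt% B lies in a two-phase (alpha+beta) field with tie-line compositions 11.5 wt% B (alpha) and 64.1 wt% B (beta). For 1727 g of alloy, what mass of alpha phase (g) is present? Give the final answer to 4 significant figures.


f_alpha = (C_beta - C0) / (C_beta - C_alpha)
f_alpha = (64.1 - 18.1) / (64.1 - 11.5) = 0.874525
m_alpha = f_alpha * m_total = 0.874525 * 1727 = 1510 g


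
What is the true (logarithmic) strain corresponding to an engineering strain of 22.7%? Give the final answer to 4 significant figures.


epsilon_true = ln(1 + epsilon_eng)
epsilon_true = ln(1 + 0.227)
epsilon_true = 0.2046


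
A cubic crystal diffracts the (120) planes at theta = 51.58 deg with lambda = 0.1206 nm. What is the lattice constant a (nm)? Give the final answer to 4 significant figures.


d = lambda / (2*sin(theta))
d = 0.1206 / (2*sin(51.58 deg))
d = 0.0769646 nm
a = d * sqrt(h^2+k^2+l^2) = 0.0769646 * sqrt(5)
a = 0.1721 nm


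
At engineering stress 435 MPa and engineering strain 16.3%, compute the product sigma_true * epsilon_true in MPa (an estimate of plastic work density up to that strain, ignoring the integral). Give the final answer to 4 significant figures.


sigma_true = sigma_eng * (1 + epsilon_eng)
sigma_true = 435 * (1 + 0.163) = 505.905 MPa
epsilon_true = ln(1 + epsilon_eng)
epsilon_true = ln(1 + 0.163) = 0.151003
sigma_true * epsilon_true = 505.905 * 0.151003 = 76.39 MPa


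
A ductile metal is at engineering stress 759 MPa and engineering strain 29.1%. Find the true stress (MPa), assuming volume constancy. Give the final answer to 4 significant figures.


sigma_true = sigma_eng * (1 + epsilon_eng)
sigma_true = 759 * (1 + 0.291)
sigma_true = 979.9 MPa


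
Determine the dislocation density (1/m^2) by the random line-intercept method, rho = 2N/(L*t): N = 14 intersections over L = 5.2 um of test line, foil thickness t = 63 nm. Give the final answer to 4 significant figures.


rho = 2N / (L * t)
L = 5.2 um = 5.2e-06 m, t = 63 nm = 6.3e-08 m
rho = 2 * 14 / (5.2e-06 * 6.3e-08)
rho = 8.547e+13 1/m^2


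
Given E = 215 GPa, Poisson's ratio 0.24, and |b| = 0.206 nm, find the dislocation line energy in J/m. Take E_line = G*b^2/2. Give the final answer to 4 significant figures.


Step 1: G = E / (2*(1+nu))
G = 215 / (2*(1+0.24)) = 86.6935 GPa = 8.66935e+10 Pa
Step 2: E_line = G*b^2/2
b = 0.206 nm = 2.06e-10 m
E_line = 0.5 * 8.66935e+10 * (2.06e-10)^2 = 1.839e-09 J/m


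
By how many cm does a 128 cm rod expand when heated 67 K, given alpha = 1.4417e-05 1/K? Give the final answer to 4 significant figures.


dL = L0 * alpha * dT
dL = 128 * 1.4417e-05 * 67
dL = 0.1236 cm


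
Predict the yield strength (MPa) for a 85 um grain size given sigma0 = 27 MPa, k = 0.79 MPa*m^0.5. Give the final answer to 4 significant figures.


sigma_y = sigma0 + k / sqrt(d)
d = 85 um = 8.5e-05 m
sigma_y = 27 + 0.79 / sqrt(8.5e-05)
sigma_y = 112.7 MPa


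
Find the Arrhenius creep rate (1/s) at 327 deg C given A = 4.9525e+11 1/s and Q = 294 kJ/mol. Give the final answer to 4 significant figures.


rate = A * exp(-Q / (R*T))
T = 327 + 273.15 = 600.15 K
rate = 4.9525e+11 * exp(-294e3 / (8.314 * 600.15))
rate = 1.274e-14 1/s


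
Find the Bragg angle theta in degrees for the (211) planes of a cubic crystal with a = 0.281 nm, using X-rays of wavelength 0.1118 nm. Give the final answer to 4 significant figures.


d = a / sqrt(h^2+k^2+l^2)
d = 0.281 / sqrt(6) = 0.114718 nm
lambda = 2*d*sin(theta)  =>  sin(theta) = lambda / (2*d)
sin(theta) = 0.1118 / (2 * 0.114718) = 0.487283
theta = 29.16 deg


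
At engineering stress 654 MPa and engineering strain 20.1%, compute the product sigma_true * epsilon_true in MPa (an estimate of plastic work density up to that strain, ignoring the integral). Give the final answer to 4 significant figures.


sigma_true = sigma_eng * (1 + epsilon_eng)
sigma_true = 654 * (1 + 0.201) = 785.454 MPa
epsilon_true = ln(1 + epsilon_eng)
epsilon_true = ln(1 + 0.201) = 0.183155
sigma_true * epsilon_true = 785.454 * 0.183155 = 143.9 MPa


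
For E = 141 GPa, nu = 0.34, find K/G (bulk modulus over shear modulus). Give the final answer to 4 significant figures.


G = E / (2*(1+nu))
G = 141 / (2*(1+0.34)) = 52.6119 GPa
K = E / (3*(1-2*nu))
K = 141 / (3*(1-2*0.34)) = 146.875 GPa
K/G = 146.875 / 52.6119 = 2.792


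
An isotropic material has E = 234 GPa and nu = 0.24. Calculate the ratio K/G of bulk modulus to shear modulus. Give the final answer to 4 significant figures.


G = E / (2*(1+nu))
G = 234 / (2*(1+0.24)) = 94.3548 GPa
K = E / (3*(1-2*nu))
K = 234 / (3*(1-2*0.24)) = 150 GPa
K/G = 150 / 94.3548 = 1.59


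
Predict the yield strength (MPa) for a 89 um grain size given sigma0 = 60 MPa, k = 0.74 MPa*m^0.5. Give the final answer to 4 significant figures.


sigma_y = sigma0 + k / sqrt(d)
d = 89 um = 8.9e-05 m
sigma_y = 60 + 0.74 / sqrt(8.9e-05)
sigma_y = 138.4 MPa


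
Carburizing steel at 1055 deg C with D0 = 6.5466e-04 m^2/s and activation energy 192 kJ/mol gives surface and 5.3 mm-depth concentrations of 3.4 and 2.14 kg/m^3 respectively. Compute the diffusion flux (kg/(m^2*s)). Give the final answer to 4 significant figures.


Step 1: D = D0 * exp(-Qd/(R*T))
T = 1055 + 273.15 = 1328.15 K
D = 6.5466e-04 * exp(-192e3 / (8.314 * 1328.15)) = 1.83908e-11 m^2/s
Step 2: J = D * (C1 - C2) / dx
J = 1.83908e-11 * (3.4 - 2.14) / 5.3e-03
J = 4.372e-09 kg/(m^2*s)


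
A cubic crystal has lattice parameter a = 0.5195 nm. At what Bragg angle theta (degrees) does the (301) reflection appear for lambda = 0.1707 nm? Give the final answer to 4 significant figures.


d = a / sqrt(h^2+k^2+l^2)
d = 0.5195 / sqrt(10) = 0.16428 nm
lambda = 2*d*sin(theta)  =>  sin(theta) = lambda / (2*d)
sin(theta) = 0.1707 / (2 * 0.16428) = 0.519539
theta = 31.3 deg


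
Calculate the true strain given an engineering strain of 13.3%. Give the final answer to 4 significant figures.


epsilon_true = ln(1 + epsilon_eng)
epsilon_true = ln(1 + 0.133)
epsilon_true = 0.1249


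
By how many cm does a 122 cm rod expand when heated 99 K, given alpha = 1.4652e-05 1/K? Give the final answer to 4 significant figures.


dL = L0 * alpha * dT
dL = 122 * 1.4652e-05 * 99
dL = 0.177 cm


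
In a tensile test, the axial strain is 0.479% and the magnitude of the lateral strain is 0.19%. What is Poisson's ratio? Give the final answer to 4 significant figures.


nu = -epsilon_lat / epsilon_axial
Lateral strain is contraction (negative), so using magnitudes:
nu = 0.19 / 0.479
nu = 0.3967


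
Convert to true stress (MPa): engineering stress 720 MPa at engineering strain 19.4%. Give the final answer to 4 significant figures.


sigma_true = sigma_eng * (1 + epsilon_eng)
sigma_true = 720 * (1 + 0.194)
sigma_true = 859.7 MPa


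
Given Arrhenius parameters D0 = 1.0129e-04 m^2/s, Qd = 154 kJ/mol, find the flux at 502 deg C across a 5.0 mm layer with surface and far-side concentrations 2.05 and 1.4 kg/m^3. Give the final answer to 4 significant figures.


Step 1: D = D0 * exp(-Qd/(R*T))
T = 502 + 273.15 = 775.15 K
D = 1.0129e-04 * exp(-154e3 / (8.314 * 775.15)) = 4.24299e-15 m^2/s
Step 2: J = D * (C1 - C2) / dx
J = 4.24299e-15 * (2.05 - 1.4) / 5e-03
J = 5.516e-13 kg/(m^2*s)


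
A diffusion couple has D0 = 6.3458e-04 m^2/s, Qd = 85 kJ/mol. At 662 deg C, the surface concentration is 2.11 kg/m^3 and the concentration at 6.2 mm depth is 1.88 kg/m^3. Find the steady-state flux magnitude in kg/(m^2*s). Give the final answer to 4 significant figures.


Step 1: D = D0 * exp(-Qd/(R*T))
T = 662 + 273.15 = 935.15 K
D = 6.3458e-04 * exp(-85e3 / (8.314 * 935.15)) = 1.13363e-08 m^2/s
Step 2: J = D * (C1 - C2) / dx
J = 1.13363e-08 * (2.11 - 1.88) / 6.2e-03
J = 4.205e-07 kg/(m^2*s)


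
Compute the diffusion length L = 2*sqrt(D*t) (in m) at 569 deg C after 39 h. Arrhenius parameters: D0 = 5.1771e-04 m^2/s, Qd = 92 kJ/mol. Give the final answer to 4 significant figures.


Step 1: D = D0 * exp(-Qd/(R*T))
T = 842.15 K
D = 5.1771e-04 * exp(-92e3 / (8.314 * 842.15)) = 1.01753e-09 m^2/s
Step 2: L = 2*sqrt(D*t)
t = 39 h = 140400 s
L = 2*sqrt(1.01753e-09 * 140400) = 0.0239 m


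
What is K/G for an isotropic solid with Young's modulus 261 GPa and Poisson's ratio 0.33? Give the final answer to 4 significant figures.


G = E / (2*(1+nu))
G = 261 / (2*(1+0.33)) = 98.1203 GPa
K = E / (3*(1-2*nu))
K = 261 / (3*(1-2*0.33)) = 255.882 GPa
K/G = 255.882 / 98.1203 = 2.608


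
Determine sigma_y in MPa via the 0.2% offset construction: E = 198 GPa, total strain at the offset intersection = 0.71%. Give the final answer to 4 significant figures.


Offset strain = 0.002
Elastic strain at yield = total_strain - offset = 7.1e-03 - 0.002 = 5.1e-03
sigma_y = E * elastic_strain = 198000 * 5.1e-03
sigma_y = 1010 MPa


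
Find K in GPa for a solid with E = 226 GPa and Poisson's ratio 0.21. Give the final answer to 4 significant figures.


K = E / (3*(1-2*nu))
K = 226 / (3*(1-2*0.21))
K = 129.9 GPa


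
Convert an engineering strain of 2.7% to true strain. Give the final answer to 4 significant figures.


epsilon_true = ln(1 + epsilon_eng)
epsilon_true = ln(1 + 0.027)
epsilon_true = 0.02664


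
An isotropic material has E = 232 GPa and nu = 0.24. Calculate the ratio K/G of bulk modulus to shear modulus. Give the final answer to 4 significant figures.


G = E / (2*(1+nu))
G = 232 / (2*(1+0.24)) = 93.5484 GPa
K = E / (3*(1-2*nu))
K = 232 / (3*(1-2*0.24)) = 148.718 GPa
K/G = 148.718 / 93.5484 = 1.59


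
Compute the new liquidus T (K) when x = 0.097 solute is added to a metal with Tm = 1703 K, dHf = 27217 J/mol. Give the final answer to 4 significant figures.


dT = R*Tm^2*x / dHf
dT = 8.314 * 1703^2 * 0.097 / 27217
dT = 85.9351 K
T_new = 1703 - 85.9351 = 1617 K


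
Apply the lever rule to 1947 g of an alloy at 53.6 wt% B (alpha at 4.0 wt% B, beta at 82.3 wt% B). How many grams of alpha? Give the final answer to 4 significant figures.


f_alpha = (C_beta - C0) / (C_beta - C_alpha)
f_alpha = (82.3 - 53.6) / (82.3 - 4.0) = 0.366539
m_alpha = f_alpha * m_total = 0.366539 * 1947 = 713.7 g
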